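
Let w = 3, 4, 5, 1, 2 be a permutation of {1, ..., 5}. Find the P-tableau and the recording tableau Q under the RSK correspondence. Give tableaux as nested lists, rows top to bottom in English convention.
Insert each entry of the permutation into P by Schensted row insertion, recording in Q the position of each new cell.

Insert 3: appended to row 1. P = [[3]].
Insert 4: appended to row 1. P = [[3, 4]].
Insert 5: appended to row 1. P = [[3, 4, 5]].
Insert 1: 1 bumps 3 from row 1; 3 starts row 2. P = [[1, 4, 5], [3]].
Insert 2: 2 bumps 4 from row 1; 4 appends to row 2. P = [[1, 2, 5], [3, 4]].

So P = [[1, 2, 5], [3, 4]], Q = [[1, 2, 3], [4, 5]].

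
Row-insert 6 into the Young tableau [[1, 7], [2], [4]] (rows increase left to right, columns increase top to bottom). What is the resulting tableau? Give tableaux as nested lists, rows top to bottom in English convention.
In row 1, 6 replaces 7 (the leftmost entry greater than 6); 7 is bumped to row 2. 7 is appended to row 2. The new tableau is [[1, 6], [2, 7], [4]].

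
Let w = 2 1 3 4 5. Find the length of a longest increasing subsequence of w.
4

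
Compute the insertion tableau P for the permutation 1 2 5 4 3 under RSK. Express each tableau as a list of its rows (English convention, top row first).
Insert 1: appended to row 1. P = [[1]].
Insert 2: appended to row 1. P = [[1, 2]].
Insert 5: appended to row 1. P = [[1, 2, 5]].
Insert 4: 4 bumps 5 from row 1; 5 starts row 2. P = [[1, 2, 4], [5]].
Insert 3: 3 bumps 4 from row 1; 4 bumps 5 from row 2; 5 starts row 3. P = [[1, 2, 3], [4], [5]].

So P = [[1, 2, 3], [4], [5]].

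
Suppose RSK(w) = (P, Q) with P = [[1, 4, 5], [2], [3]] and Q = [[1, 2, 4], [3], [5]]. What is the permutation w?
3 4 2 5 1

Reverse the RSK construction: for i from n down to 1, find the cell of Q containing i, remove the entry at that cell from P, and reverse-bump it up through P; the value ejected from row 1 is w(i).

Step i=5: Q has 5 at row 3, column 1; remove 3 from row 3 of P and reverse-bump: 3 enters row 2 and ejects 2; 2 enters row 1 and ejects 1. So w(5) = 1. P is now [[2, 4, 5], [3]].
Step i=4: Q has 4 at row 1, column 3; remove that cell from P, ejecting 5. So w(4) = 5. P is now [[2, 4], [3]].
Step i=3: Q has 3 at row 2, column 1; remove 3 from row 2 of P and reverse-bump: 3 enters row 1 and ejects 2. So w(3) = 2. P is now [[3, 4]].
Step i=2: Q has 2 at row 1, column 2; remove that cell from P, ejecting 4. So w(2) = 4. P is now [[3]].
Step i=1: Q has 1 at row 1, column 1; remove that cell from P, ejecting 3. So w(1) = 3. P is now [].

So w = 3 4 2 5 1.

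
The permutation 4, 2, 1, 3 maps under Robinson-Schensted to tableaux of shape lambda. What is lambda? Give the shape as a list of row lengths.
RSK row insertion gives P = [[1, 3], [2], [4]], which has shape [2, 1, 1].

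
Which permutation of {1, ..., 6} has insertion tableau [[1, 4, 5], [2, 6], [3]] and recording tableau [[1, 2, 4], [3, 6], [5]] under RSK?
Reverse the RSK construction: for i from n down to 1, find the cell of Q containing i, remove the entry at that cell from P, and reverse-bump it up through P; the value ejected from row 1 is w(i).

Step i=6: Q has 6 at row 2, column 2; remove 6 from row 2 of P and reverse-bump: 6 enters row 1 and ejects 5. So w(6) = 5. P is now [[1, 4, 6], [2], [3]].
Step i=5: Q has 5 at row 3, column 1; remove 3 from row 3 of P and reverse-bump: 3 enters row 2 and ejects 2; 2 enters row 1 and ejects 1. So w(5) = 1. P is now [[2, 4, 6], [3]].
Step i=4: Q has 4 at row 1, column 3; remove that cell from P, ejecting 6. So w(4) = 6. P is now [[2, 4], [3]].
Step i=3: Q has 3 at row 2, column 1; remove 3 from row 2 of P and reverse-bump: 3 enters row 1 and ejects 2. So w(3) = 2. P is now [[3, 4]].
Step i=2: Q has 2 at row 1, column 2; remove that cell from P, ejecting 4. So w(2) = 4. P is now [[3]].
Step i=1: Q has 1 at row 1, column 1; remove that cell from P, ejecting 3. So w(1) = 3. P is now [].

So w = 3 4 2 6 1 5.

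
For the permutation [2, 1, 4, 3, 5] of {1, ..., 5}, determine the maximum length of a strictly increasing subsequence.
3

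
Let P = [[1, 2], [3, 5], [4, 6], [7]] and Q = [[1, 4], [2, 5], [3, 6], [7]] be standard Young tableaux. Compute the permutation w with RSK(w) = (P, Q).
4 3 1 7 6 5 2

Reverse the RSK construction: for i from n down to 1, find the cell of Q containing i, remove the entry at that cell from P, and reverse-bump it up through P; the value ejected from row 1 is w(i).

Step i=7: Q has 7 at row 4, column 1; remove 7 from row 4 of P and reverse-bump: 7 enters row 3 and ejects 6; 6 enters row 2 and ejects 5; 5 enters row 1 and ejects 2. So w(7) = 2. P is now [[1, 5], [3, 6], [4, 7]].
Step i=6: Q has 6 at row 3, column 2; remove 7 from row 3 of P and reverse-bump: 7 enters row 2 and ejects 6; 6 enters row 1 and ejects 5. So w(6) = 5. P is now [[1, 6], [3, 7], [4]].
Step i=5: Q has 5 at row 2, column 2; remove 7 from row 2 of P and reverse-bump: 7 enters row 1 and ejects 6. So w(5) = 6. P is now [[1, 7], [3], [4]].
Step i=4: Q has 4 at row 1, column 2; remove that cell from P, ejecting 7. So w(4) = 7. P is now [[1], [3], [4]].
Step i=3: Q has 3 at row 3, column 1; remove 4 from row 3 of P and reverse-bump: 4 enters row 2 and ejects 3; 3 enters row 1 and ejects 1. So w(3) = 1. P is now [[3], [4]].
Step i=2: Q has 2 at row 2, column 1; remove 4 from row 2 of P and reverse-bump: 4 enters row 1 and ejects 3. So w(2) = 3. P is now [[4]].
Step i=1: Q has 1 at row 1, column 1; remove that cell from P, ejecting 4. So w(1) = 4. P is now [].

So w = 4 3 1 7 6 5 2.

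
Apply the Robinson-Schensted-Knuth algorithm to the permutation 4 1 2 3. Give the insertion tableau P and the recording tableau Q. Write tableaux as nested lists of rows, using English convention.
Insert each entry of the permutation into P by Schensted row insertion, recording in Q the position of each new cell.

Insert 4: appended to row 1. P = [[4]], Q = [[1]].
Insert 1: 1 bumps 4 from row 1; 4 starts row 2. P = [[1], [4]], Q = [[1], [2]].
Insert 2: appended to row 1. P = [[1, 2], [4]], Q = [[1, 3], [2]].
Insert 3: appended to row 1. P = [[1, 2, 3], [4]], Q = [[1, 3, 4], [2]].

So P = [[1, 2, 3], [4]], Q = [[1, 3, 4], [2]].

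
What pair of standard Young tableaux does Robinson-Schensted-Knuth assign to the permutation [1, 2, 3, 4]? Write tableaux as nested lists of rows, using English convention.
P = [[1, 2, 3, 4]], Q = [[1, 2, 3, 4]]

Insert each entry of the permutation into P by Schensted row insertion, recording in Q the position of each new cell.

Insert 1: appended to row 1. P = [[1]].
Insert 2: appended to row 1. P = [[1, 2]].
Insert 3: appended to row 1. P = [[1, 2, 3]].
Insert 4: appended to row 1. P = [[1, 2, 3, 4]].

So P = [[1, 2, 3, 4]], Q = [[1, 2, 3, 4]].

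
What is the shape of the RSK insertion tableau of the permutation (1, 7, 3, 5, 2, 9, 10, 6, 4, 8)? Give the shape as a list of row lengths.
Row-insert each entry into an empty tableau.

After inserting 1: P = [[1]].
After inserting 7: P = [[1, 7]].
After inserting 3: P = [[1, 3], [7]].
After inserting 5: P = [[1, 3, 5], [7]].
After inserting 2: P = [[1, 2, 5], [3], [7]].
After inserting 9: P = [[1, 2, 5, 9], [3], [7]].
After inserting 10: P = [[1, 2, 5, 9, 10], [3], [7]].
After inserting 6: P = [[1, 2, 5, 6, 10], [3, 9], [7]].
After inserting 4: P = [[1, 2, 4, 6, 10], [3, 5], [7, 9]].
After inserting 8: P = [[1, 2, 4, 6, 8], [3, 5, 10], [7, 9]].

The final insertion tableau P = [[1, 2, 4, 6, 8], [3, 5, 10], [7, 9]] has shape [5, 3, 2].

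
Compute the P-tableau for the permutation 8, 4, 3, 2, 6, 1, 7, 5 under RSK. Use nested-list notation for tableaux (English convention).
After inserting 8: P = [[8]].
After inserting 4: P = [[4], [8]].
After inserting 3: P = [[3], [4], [8]].
After inserting 2: P = [[2], [3], [4], [8]].
After inserting 6: P = [[2, 6], [3], [4], [8]].
After inserting 1: P = [[1, 6], [2], [3], [4], [8]].
After inserting 7: P = [[1, 6, 7], [2], [3], [4], [8]].
After inserting 5: P = [[1, 5, 7], [2, 6], [3], [4], [8]].

So P = [[1, 5, 7], [2, 6], [3], [4], [8]].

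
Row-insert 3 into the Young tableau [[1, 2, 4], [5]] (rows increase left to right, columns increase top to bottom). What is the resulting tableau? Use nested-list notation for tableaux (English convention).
[[1, 2, 3], [4], [5]]

In row 1, 3 replaces 4 (the leftmost entry greater than 3); 4 is bumped to row 2. In row 2, 4 replaces 5 (the leftmost entry greater than 4); 5 is bumped to row 3. 5 starts a new row 3. The new tableau is [[1, 2, 3], [4], [5]].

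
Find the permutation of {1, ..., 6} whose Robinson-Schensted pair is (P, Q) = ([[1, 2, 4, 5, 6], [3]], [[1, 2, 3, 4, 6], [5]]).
Reverse the RSK construction: for i from n down to 1, find the cell of Q containing i, remove the entry at that cell from P, and reverse-bump it up through P; the value ejected from row 1 is w(i).

Step i=6: Q has 6 at row 1, column 5; remove that cell from P, ejecting 6. So w(6) = 6. P is now [[1, 2, 4, 5], [3]].
Step i=5: Q has 5 at row 2, column 1; remove 3 from row 2 of P and reverse-bump: 3 enters row 1 and ejects 2. So w(5) = 2. P is now [[1, 3, 4, 5]].
Step i=4: Q has 4 at row 1, column 4; remove that cell from P, ejecting 5. So w(4) = 5. P is now [[1, 3, 4]].
Step i=3: Q has 3 at row 1, column 3; remove that cell from P, ejecting 4. So w(3) = 4. P is now [[1, 3]].
Step i=2: Q has 2 at row 1, column 2; remove that cell from P, ejecting 3. So w(2) = 3. P is now [[1]].
Step i=1: Q has 1 at row 1, column 1; remove that cell from P, ejecting 1. So w(1) = 1. P is now [].

So w = 1 3 4 5 2 6.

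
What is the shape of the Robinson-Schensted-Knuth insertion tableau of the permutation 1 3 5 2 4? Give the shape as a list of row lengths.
Row-insert each entry into an empty tableau.

After inserting 1: P = [[1]].
After inserting 3: P = [[1, 3]].
After inserting 5: P = [[1, 3, 5]].
After inserting 2: P = [[1, 2, 5], [3]].
After inserting 4: P = [[1, 2, 4], [3, 5]].

The final insertion tableau P = [[1, 2, 4], [3, 5]] has shape [3, 2].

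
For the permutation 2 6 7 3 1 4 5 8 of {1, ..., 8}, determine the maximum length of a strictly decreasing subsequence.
3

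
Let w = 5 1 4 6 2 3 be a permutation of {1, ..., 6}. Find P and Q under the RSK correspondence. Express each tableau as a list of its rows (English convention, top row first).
P = [[1, 2, 3], [4, 6], [5]], Q = [[1, 3, 4], [2, 6], [5]]

Insert each entry of the permutation into P by Schensted row insertion, recording in Q the position of each new cell.

After inserting 5: P = [[5]].
After inserting 1: P = [[1], [5]].
After inserting 4: P = [[1, 4], [5]].
After inserting 6: P = [[1, 4, 6], [5]].
After inserting 2: P = [[1, 2, 6], [4], [5]].
After inserting 3: P = [[1, 2, 3], [4, 6], [5]].

So P = [[1, 2, 3], [4, 6], [5]], Q = [[1, 3, 4], [2, 6], [5]].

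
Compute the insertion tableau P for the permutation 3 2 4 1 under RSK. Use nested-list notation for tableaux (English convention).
Insert 3: appended to row 1. P = [[3]].
Insert 2: 2 bumps 3 from row 1; 3 starts row 2. P = [[2], [3]].
Insert 4: appended to row 1. P = [[2, 4], [3]].
Insert 1: 1 bumps 2 from row 1; 2 bumps 3 from row 2; 3 starts row 3. P = [[1, 4], [2], [3]].

So P = [[1, 4], [2], [3]].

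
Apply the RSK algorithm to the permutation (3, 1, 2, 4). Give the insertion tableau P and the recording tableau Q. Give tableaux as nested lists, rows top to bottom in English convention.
P = [[1, 2, 4], [3]], Q = [[1, 3, 4], [2]]

Insert each entry of the permutation into P by Schensted row insertion, recording in Q the position of each new cell.

Insert 3: appended to row 1. P = [[3]], Q = [[1]].
Insert 1: 1 bumps 3 from row 1; 3 starts row 2. P = [[1], [3]], Q = [[1], [2]].
Insert 2: appended to row 1. P = [[1, 2], [3]], Q = [[1, 3], [2]].
Insert 4: appended to row 1. P = [[1, 2, 4], [3]], Q = [[1, 3, 4], [2]].

So P = [[1, 2, 4], [3]], Q = [[1, 3, 4], [2]].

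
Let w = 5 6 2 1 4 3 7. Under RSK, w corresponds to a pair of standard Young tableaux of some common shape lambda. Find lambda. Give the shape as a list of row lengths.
Row-insert each entry into an empty tableau.

After inserting 5: P = [[5]].
After inserting 6: P = [[5, 6]].
After inserting 2: P = [[2, 6], [5]].
After inserting 1: P = [[1, 6], [2], [5]].
After inserting 4: P = [[1, 4], [2, 6], [5]].
After inserting 3: P = [[1, 3], [2, 4], [5, 6]].
After inserting 7: P = [[1, 3, 7], [2, 4], [5, 6]].

The final insertion tableau P = [[1, 3, 7], [2, 4], [5, 6]] has shape [3, 2, 2].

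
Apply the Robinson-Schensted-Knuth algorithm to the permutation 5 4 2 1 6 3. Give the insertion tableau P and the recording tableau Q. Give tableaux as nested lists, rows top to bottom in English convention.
Insert each entry of the permutation into P by Schensted row insertion, recording in Q the position of each new cell.

Insert 5: appended to row 1. P = [[5]].
Insert 4: 4 bumps 5 from row 1; 5 starts row 2. P = [[4], [5]].
Insert 2: 2 bumps 4 from row 1; 4 bumps 5 from row 2; 5 starts row 3. P = [[2], [4], [5]].
Insert 1: 1 bumps 2 from row 1; 2 bumps 4 from row 2; 4 bumps 5 from row 3; 5 starts row 4. P = [[1], [2], [4], [5]].
Insert 6: appended to row 1. P = [[1, 6], [2], [4], [5]].
Insert 3: 3 bumps 6 from row 1; 6 appends to row 2. P = [[1, 3], [2, 6], [4], [5]].

So P = [[1, 3], [2, 6], [4], [5]], Q = [[1, 5], [2, 6], [3], [4]].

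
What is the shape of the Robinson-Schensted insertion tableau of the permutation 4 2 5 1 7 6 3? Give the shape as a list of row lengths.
Row-insert each entry into an empty tableau.

After inserting 4: P = [[4]].
After inserting 2: P = [[2], [4]].
After inserting 5: P = [[2, 5], [4]].
After inserting 1: P = [[1, 5], [2], [4]].
After inserting 7: P = [[1, 5, 7], [2], [4]].
After inserting 6: P = [[1, 5, 6], [2, 7], [4]].
After inserting 3: P = [[1, 3, 6], [2, 5], [4, 7]].

The final insertion tableau P = [[1, 3, 6], [2, 5], [4, 7]] has shape [3, 2, 2].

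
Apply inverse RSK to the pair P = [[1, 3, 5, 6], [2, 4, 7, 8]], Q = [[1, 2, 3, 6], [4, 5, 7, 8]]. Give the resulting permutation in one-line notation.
2 4 7 1 3 8 5 6

Reverse the RSK construction: for i from n down to 1, find the cell of Q containing i, remove the entry at that cell from P, and reverse-bump it up through P; the value ejected from row 1 is w(i).

Step i=8: Q has 8 at row 2, column 4; remove 8 from row 2 of P and reverse-bump: 8 enters row 1 and ejects 6. So w(8) = 6. P is now [[1, 3, 5, 8], [2, 4, 7]].
Step i=7: Q has 7 at row 2, column 3; remove 7 from row 2 of P and reverse-bump: 7 enters row 1 and ejects 5. So w(7) = 5. P is now [[1, 3, 7, 8], [2, 4]].
Step i=6: Q has 6 at row 1, column 4; remove that cell from P, ejecting 8. So w(6) = 8. P is now [[1, 3, 7], [2, 4]].
Step i=5: Q has 5 at row 2, column 2; remove 4 from row 2 of P and reverse-bump: 4 enters row 1 and ejects 3. So w(5) = 3. P is now [[1, 4, 7], [2]].
Step i=4: Q has 4 at row 2, column 1; remove 2 from row 2 of P and reverse-bump: 2 enters row 1 and ejects 1. So w(4) = 1. P is now [[2, 4, 7]].
Step i=3: Q has 3 at row 1, column 3; remove that cell from P, ejecting 7. So w(3) = 7. P is now [[2, 4]].
Step i=2: Q has 2 at row 1, column 2; remove that cell from P, ejecting 4. So w(2) = 4. P is now [[2]].
Step i=1: Q has 1 at row 1, column 1; remove that cell from P, ejecting 2. So w(1) = 2. P is now [].

So w = 2 4 7 1 3 8 5 6.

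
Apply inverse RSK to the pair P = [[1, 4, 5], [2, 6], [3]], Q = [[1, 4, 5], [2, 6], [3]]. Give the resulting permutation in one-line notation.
3 2 1 4 6 5

Reverse the RSK construction: for i from n down to 1, find the cell of Q containing i, remove the entry at that cell from P, and reverse-bump it up through P; the value ejected from row 1 is w(i).

Step i=6: Q has 6 at row 2, column 2; remove 6 from row 2 of P and reverse-bump: 6 enters row 1 and ejects 5. So w(6) = 5. P is now [[1, 4, 6], [2], [3]].
Step i=5: Q has 5 at row 1, column 3; remove that cell from P, ejecting 6. So w(5) = 6. P is now [[1, 4], [2], [3]].
Step i=4: Q has 4 at row 1, column 2; remove that cell from P, ejecting 4. So w(4) = 4. P is now [[1], [2], [3]].
Step i=3: Q has 3 at row 3, column 1; remove 3 from row 3 of P and reverse-bump: 3 enters row 2 and ejects 2; 2 enters row 1 and ejects 1. So w(3) = 1. P is now [[2], [3]].
Step i=2: Q has 2 at row 2, column 1; remove 3 from row 2 of P and reverse-bump: 3 enters row 1 and ejects 2. So w(2) = 2. P is now [[3]].
Step i=1: Q has 1 at row 1, column 1; remove that cell from P, ejecting 3. So w(1) = 3. P is now [].

So w = 3 2 1 4 6 5.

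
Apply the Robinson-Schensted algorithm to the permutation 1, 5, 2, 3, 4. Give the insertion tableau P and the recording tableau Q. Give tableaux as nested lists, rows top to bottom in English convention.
P = [[1, 2, 3, 4], [5]], Q = [[1, 2, 4, 5], [3]]

Insert each entry of the permutation into P by Schensted row insertion, recording in Q the position of each new cell.

After inserting 1: P = [[1]].
After inserting 5: P = [[1, 5]].
After inserting 2: P = [[1, 2], [5]].
After inserting 3: P = [[1, 2, 3], [5]].
After inserting 4: P = [[1, 2, 3, 4], [5]].

So P = [[1, 2, 3, 4], [5]], Q = [[1, 2, 4, 5], [3]].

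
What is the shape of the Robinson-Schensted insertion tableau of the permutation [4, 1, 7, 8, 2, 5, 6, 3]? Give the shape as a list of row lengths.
[4, 3, 1]

Row-insert each entry into an empty tableau.

After inserting 4: P = [[4]].
After inserting 1: P = [[1], [4]].
After inserting 7: P = [[1, 7], [4]].
After inserting 8: P = [[1, 7, 8], [4]].
After inserting 2: P = [[1, 2, 8], [4, 7]].
After inserting 5: P = [[1, 2, 5], [4, 7, 8]].
After inserting 6: P = [[1, 2, 5, 6], [4, 7, 8]].
After inserting 3: P = [[1, 2, 3, 6], [4, 5, 8], [7]].

The final insertion tableau P = [[1, 2, 3, 6], [4, 5, 8], [7]] has shape [4, 3, 1].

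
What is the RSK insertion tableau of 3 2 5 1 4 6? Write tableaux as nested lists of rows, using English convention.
Insert 3: appended to row 1. P = [[3]].
Insert 2: 2 bumps 3 from row 1; 3 starts row 2. P = [[2], [3]].
Insert 5: appended to row 1. P = [[2, 5], [3]].
Insert 1: 1 bumps 2 from row 1; 2 bumps 3 from row 2; 3 starts row 3. P = [[1, 5], [2], [3]].
Insert 4: 4 bumps 5 from row 1; 5 appends to row 2. P = [[1, 4], [2, 5], [3]].
Insert 6: appended to row 1. P = [[1, 4, 6], [2, 5], [3]].

So P = [[1, 4, 6], [2, 5], [3]].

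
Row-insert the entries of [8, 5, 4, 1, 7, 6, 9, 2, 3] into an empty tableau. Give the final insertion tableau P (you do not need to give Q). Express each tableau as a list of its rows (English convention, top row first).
After inserting 8: P = [[8]].
After inserting 5: P = [[5], [8]].
After inserting 4: P = [[4], [5], [8]].
After inserting 1: P = [[1], [4], [5], [8]].
After inserting 7: P = [[1, 7], [4], [5], [8]].
After inserting 6: P = [[1, 6], [4, 7], [5], [8]].
After inserting 9: P = [[1, 6, 9], [4, 7], [5], [8]].
After inserting 2: P = [[1, 2, 9], [4, 6], [5, 7], [8]].
After inserting 3: P = [[1, 2, 3], [4, 6, 9], [5, 7], [8]].

So P = [[1, 2, 3], [4, 6, 9], [5, 7], [8]].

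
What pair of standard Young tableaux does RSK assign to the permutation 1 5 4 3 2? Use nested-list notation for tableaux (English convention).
Insert each entry of the permutation into P by Schensted row insertion, recording in Q the position of each new cell.

Insert 1: appended to row 1. P = [[1]].
Insert 5: appended to row 1. P = [[1, 5]].
Insert 4: 4 bumps 5 from row 1; 5 starts row 2. P = [[1, 4], [5]].
Insert 3: 3 bumps 4 from row 1; 4 bumps 5 from row 2; 5 starts row 3. P = [[1, 3], [4], [5]].
Insert 2: 2 bumps 3 from row 1; 3 bumps 4 from row 2; 4 bumps 5 from row 3; 5 starts row 4. P = [[1, 2], [3], [4], [5]].

So P = [[1, 2], [3], [4], [5]], Q = [[1, 2], [3], [4], [5]].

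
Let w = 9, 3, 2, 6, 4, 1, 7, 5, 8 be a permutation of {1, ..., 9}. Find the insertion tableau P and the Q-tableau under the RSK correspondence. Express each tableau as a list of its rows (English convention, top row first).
Insert each entry of the permutation into P by Schensted row insertion, recording in Q the position of each new cell.

Insert 9: appended to row 1. P = [[9]].
Insert 3: 3 bumps 9 from row 1; 9 starts row 2. P = [[3], [9]].
Insert 2: 2 bumps 3 from row 1; 3 bumps 9 from row 2; 9 starts row 3. P = [[2], [3], [9]].
Insert 6: appended to row 1. P = [[2, 6], [3], [9]].
Insert 4: 4 bumps 6 from row 1; 6 appends to row 2. P = [[2, 4], [3, 6], [9]].
Insert 1: 1 bumps 2 from row 1; 2 bumps 3 from row 2; 3 bumps 9 from row 3; 9 starts row 4. P = [[1, 4], [2, 6], [3], [9]].
Insert 7: appended to row 1. P = [[1, 4, 7], [2, 6], [3], [9]].
Insert 5: 5 bumps 7 from row 1; 7 appends to row 2. P = [[1, 4, 5], [2, 6, 7], [3], [9]].
Insert 8: appended to row 1. P = [[1, 4, 5, 8], [2, 6, 7], [3], [9]].

So P = [[1, 4, 5, 8], [2, 6, 7], [3], [9]], Q = [[1, 4, 7, 9], [2, 5, 8], [3], [6]].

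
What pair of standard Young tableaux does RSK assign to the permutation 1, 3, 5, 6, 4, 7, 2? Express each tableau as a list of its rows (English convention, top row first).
P = [[1, 2, 4, 6, 7], [3], [5]], Q = [[1, 2, 3, 4, 6], [5], [7]]

Insert each entry of the permutation into P by Schensted row insertion, recording in Q the position of each new cell.

Insert 1: appended to row 1. P = [[1]].
Insert 3: appended to row 1. P = [[1, 3]].
Insert 5: appended to row 1. P = [[1, 3, 5]].
Insert 6: appended to row 1. P = [[1, 3, 5, 6]].
Insert 4: 4 bumps 5 from row 1; 5 starts row 2. P = [[1, 3, 4, 6], [5]].
Insert 7: appended to row 1. P = [[1, 3, 4, 6, 7], [5]].
Insert 2: 2 bumps 3 from row 1; 3 bumps 5 from row 2; 5 starts row 3. P = [[1, 2, 4, 6, 7], [3], [5]].

So P = [[1, 2, 4, 6, 7], [3], [5]], Q = [[1, 2, 3, 4, 6], [5], [7]].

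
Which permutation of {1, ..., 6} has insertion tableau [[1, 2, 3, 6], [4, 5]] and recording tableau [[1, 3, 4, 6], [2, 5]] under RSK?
4 1 2 5 3 6

Reverse the RSK construction: for i from n down to 1, find the cell of Q containing i, remove the entry at that cell from P, and reverse-bump it up through P; the value ejected from row 1 is w(i).

Step i=6: Q has 6 at row 1, column 4; remove that cell from P, ejecting 6. So w(6) = 6. P is now [[1, 2, 3], [4, 5]].
Step i=5: Q has 5 at row 2, column 2; remove 5 from row 2 of P and reverse-bump: 5 enters row 1 and ejects 3. So w(5) = 3. P is now [[1, 2, 5], [4]].
Step i=4: Q has 4 at row 1, column 3; remove that cell from P, ejecting 5. So w(4) = 5. P is now [[1, 2], [4]].
Step i=3: Q has 3 at row 1, column 2; remove that cell from P, ejecting 2. So w(3) = 2. P is now [[1], [4]].
Step i=2: Q has 2 at row 2, column 1; remove 4 from row 2 of P and reverse-bump: 4 enters row 1 and ejects 1. So w(2) = 1. P is now [[4]].
Step i=1: Q has 1 at row 1, column 1; remove that cell from P, ejecting 4. So w(1) = 4. P is now [].

So w = 4 1 2 5 3 6.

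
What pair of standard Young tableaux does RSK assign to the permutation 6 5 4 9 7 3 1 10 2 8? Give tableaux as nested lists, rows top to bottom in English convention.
P = [[1, 2, 8], [3, 7, 10], [4, 9], [5], [6]], Q = [[1, 4, 8], [2, 5, 10], [3, 9], [6], [7]]

Insert each entry of the permutation into P by Schensted row insertion, recording in Q the position of each new cell.

After inserting 6: P = [[6]].
After inserting 5: P = [[5], [6]].
After inserting 4: P = [[4], [5], [6]].
After inserting 9: P = [[4, 9], [5], [6]].
After inserting 7: P = [[4, 7], [5, 9], [6]].
After inserting 3: P = [[3, 7], [4, 9], [5], [6]].
After inserting 1: P = [[1, 7], [3, 9], [4], [5], [6]].
After inserting 10: P = [[1, 7, 10], [3, 9], [4], [5], [6]].
After inserting 2: P = [[1, 2, 10], [3, 7], [4, 9], [5], [6]].
After inserting 8: P = [[1, 2, 8], [3, 7, 10], [4, 9], [5], [6]].

So P = [[1, 2, 8], [3, 7, 10], [4, 9], [5], [6]], Q = [[1, 4, 8], [2, 5, 10], [3, 9], [6], [7]].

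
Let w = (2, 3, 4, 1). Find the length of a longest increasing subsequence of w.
3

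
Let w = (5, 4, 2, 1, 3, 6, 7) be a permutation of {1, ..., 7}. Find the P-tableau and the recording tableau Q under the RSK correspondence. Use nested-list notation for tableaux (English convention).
Insert each entry of the permutation into P by Schensted row insertion, recording in Q the position of each new cell.

Insert 5: appended to row 1. P = [[5]].
Insert 4: 4 bumps 5 from row 1; 5 starts row 2. P = [[4], [5]].
Insert 2: 2 bumps 4 from row 1; 4 bumps 5 from row 2; 5 starts row 3. P = [[2], [4], [5]].
Insert 1: 1 bumps 2 from row 1; 2 bumps 4 from row 2; 4 bumps 5 from row 3; 5 starts row 4. P = [[1], [2], [4], [5]].
Insert 3: appended to row 1. P = [[1, 3], [2], [4], [5]].
Insert 6: appended to row 1. P = [[1, 3, 6], [2], [4], [5]].
Insert 7: appended to row 1. P = [[1, 3, 6, 7], [2], [4], [5]].

So P = [[1, 3, 6, 7], [2], [4], [5]], Q = [[1, 5, 6, 7], [2], [3], [4]].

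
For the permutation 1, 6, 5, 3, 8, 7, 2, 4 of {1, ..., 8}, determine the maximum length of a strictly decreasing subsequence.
4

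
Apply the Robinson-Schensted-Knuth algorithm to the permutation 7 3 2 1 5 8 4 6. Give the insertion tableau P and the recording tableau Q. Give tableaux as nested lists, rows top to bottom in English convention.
P = [[1, 4, 6], [2, 5, 8], [3], [7]], Q = [[1, 5, 6], [2, 7, 8], [3], [4]]

Insert each entry of the permutation into P by Schensted row insertion, recording in Q the position of each new cell.

After inserting 7: P = [[7]].
After inserting 3: P = [[3], [7]].
After inserting 2: P = [[2], [3], [7]].
After inserting 1: P = [[1], [2], [3], [7]].
After inserting 5: P = [[1, 5], [2], [3], [7]].
After inserting 8: P = [[1, 5, 8], [2], [3], [7]].
After inserting 4: P = [[1, 4, 8], [2, 5], [3], [7]].
After inserting 6: P = [[1, 4, 6], [2, 5, 8], [3], [7]].

So P = [[1, 4, 6], [2, 5, 8], [3], [7]], Q = [[1, 5, 6], [2, 7, 8], [3], [4]].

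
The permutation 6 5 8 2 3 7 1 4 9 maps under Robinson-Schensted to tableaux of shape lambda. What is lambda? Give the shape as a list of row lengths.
[4, 2, 2, 1]

Row-insert each entry into an empty tableau.

After inserting 6: P = [[6]].
After inserting 5: P = [[5], [6]].
After inserting 8: P = [[5, 8], [6]].
After inserting 2: P = [[2, 8], [5], [6]].
After inserting 3: P = [[2, 3], [5, 8], [6]].
After inserting 7: P = [[2, 3, 7], [5, 8], [6]].
After inserting 1: P = [[1, 3, 7], [2, 8], [5], [6]].
After inserting 4: P = [[1, 3, 4], [2, 7], [5, 8], [6]].
After inserting 9: P = [[1, 3, 4, 9], [2, 7], [5, 8], [6]].

The final insertion tableau P = [[1, 3, 4, 9], [2, 7], [5, 8], [6]] has shape [4, 2, 2, 1].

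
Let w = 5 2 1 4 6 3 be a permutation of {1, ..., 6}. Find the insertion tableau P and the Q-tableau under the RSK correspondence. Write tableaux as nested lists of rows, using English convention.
P = [[1, 3, 6], [2, 4], [5]], Q = [[1, 4, 5], [2, 6], [3]]

Insert each entry of the permutation into P by Schensted row insertion, recording in Q the position of each new cell.

Insert 5: appended to row 1. P = [[5]].
Insert 2: 2 bumps 5 from row 1; 5 starts row 2. P = [[2], [5]].
Insert 1: 1 bumps 2 from row 1; 2 bumps 5 from row 2; 5 starts row 3. P = [[1], [2], [5]].
Insert 4: appended to row 1. P = [[1, 4], [2], [5]].
Insert 6: appended to row 1. P = [[1, 4, 6], [2], [5]].
Insert 3: 3 bumps 4 from row 1; 4 appends to row 2. P = [[1, 3, 6], [2, 4], [5]].

So P = [[1, 3, 6], [2, 4], [5]], Q = [[1, 4, 5], [2, 6], [3]].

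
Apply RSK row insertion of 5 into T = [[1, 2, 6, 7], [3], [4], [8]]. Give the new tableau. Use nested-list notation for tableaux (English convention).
In row 1, 5 replaces 6 (the leftmost entry greater than 5); 6 is bumped to row 2. 6 is appended to row 2. The new tableau is [[1, 2, 5, 7], [3, 6], [4], [8]].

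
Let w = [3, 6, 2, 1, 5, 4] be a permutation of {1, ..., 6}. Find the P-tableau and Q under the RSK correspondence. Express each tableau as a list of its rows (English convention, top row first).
P = [[1, 4], [2, 5], [3, 6]], Q = [[1, 2], [3, 5], [4, 6]]

Insert each entry of the permutation into P by Schensted row insertion, recording in Q the position of each new cell.

Insert 3: appended to row 1. P = [[3]].
Insert 6: appended to row 1. P = [[3, 6]].
Insert 2: 2 bumps 3 from row 1; 3 starts row 2. P = [[2, 6], [3]].
Insert 1: 1 bumps 2 from row 1; 2 bumps 3 from row 2; 3 starts row 3. P = [[1, 6], [2], [3]].
Insert 5: 5 bumps 6 from row 1; 6 appends to row 2. P = [[1, 5], [2, 6], [3]].
Insert 4: 4 bumps 5 from row 1; 5 bumps 6 from row 2; 6 appends to row 3. P = [[1, 4], [2, 5], [3, 6]].

So P = [[1, 4], [2, 5], [3, 6]], Q = [[1, 2], [3, 5], [4, 6]].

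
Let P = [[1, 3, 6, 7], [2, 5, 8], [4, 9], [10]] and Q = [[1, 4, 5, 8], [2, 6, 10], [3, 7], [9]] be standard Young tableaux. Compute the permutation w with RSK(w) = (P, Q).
4 2 1 5 10 9 6 8 3 7

Reverse the RSK construction: for i from n down to 1, find the cell of Q containing i, remove the entry at that cell from P, and reverse-bump it up through P; the value ejected from row 1 is w(i).

Step i=10: Q has 10 at row 2, column 3; remove 8 from row 2 of P and reverse-bump: 8 enters row 1 and ejects 7. So w(10) = 7. P is now [[1, 3, 6, 8], [2, 5], [4, 9], [10]].
Step i=9: Q has 9 at row 4, column 1; remove 10 from row 4 of P and reverse-bump: 10 enters row 3 and ejects 9; 9 enters row 2 and ejects 5; 5 enters row 1 and ejects 3. So w(9) = 3. P is now [[1, 5, 6, 8], [2, 9], [4, 10]].
Step i=8: Q has 8 at row 1, column 4; remove that cell from P, ejecting 8. So w(8) = 8. P is now [[1, 5, 6], [2, 9], [4, 10]].
Step i=7: Q has 7 at row 3, column 2; remove 10 from row 3 of P and reverse-bump: 10 enters row 2 and ejects 9; 9 enters row 1 and ejects 6. So w(7) = 6. P is now [[1, 5, 9], [2, 10], [4]].
Step i=6: Q has 6 at row 2, column 2; remove 10 from row 2 of P and reverse-bump: 10 enters row 1 and ejects 9. So w(6) = 9. P is now [[1, 5, 10], [2], [4]].
Step i=5: Q has 5 at row 1, column 3; remove that cell from P, ejecting 10. So w(5) = 10. P is now [[1, 5], [2], [4]].
Step i=4: Q has 4 at row 1, column 2; remove that cell from P, ejecting 5. So w(4) = 5. P is now [[1], [2], [4]].
Step i=3: Q has 3 at row 3, column 1; remove 4 from row 3 of P and reverse-bump: 4 enters row 2 and ejects 2; 2 enters row 1 and ejects 1. So w(3) = 1. P is now [[2], [4]].
Step i=2: Q has 2 at row 2, column 1; remove 4 from row 2 of P and reverse-bump: 4 enters row 1 and ejects 2. So w(2) = 2. P is now [[4]].
Step i=1: Q has 1 at row 1, column 1; remove that cell from P, ejecting 4. So w(1) = 4. P is now [].

So w = 4 2 1 5 10 9 6 8 3 7.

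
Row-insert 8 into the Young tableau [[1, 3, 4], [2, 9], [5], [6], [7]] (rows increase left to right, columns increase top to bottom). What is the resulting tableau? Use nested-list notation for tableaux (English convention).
[[1, 3, 4, 8], [2, 9], [5], [6], [7]]

8 is larger than every entry of row 1, so it is appended to row 1. The new tableau is [[1, 3, 4, 8], [2, 9], [5], [6], [7]].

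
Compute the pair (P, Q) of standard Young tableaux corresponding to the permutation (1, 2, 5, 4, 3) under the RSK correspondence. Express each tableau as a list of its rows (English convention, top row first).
Insert each entry of the permutation into P by Schensted row insertion, recording in Q the position of each new cell.

Insert 1: appended to row 1. P = [[1]], Q = [[1]].
Insert 2: appended to row 1. P = [[1, 2]], Q = [[1, 2]].
Insert 5: appended to row 1. P = [[1, 2, 5]], Q = [[1, 2, 3]].
Insert 4: 4 bumps 5 from row 1; 5 starts row 2. P = [[1, 2, 4], [5]], Q = [[1, 2, 3], [4]].
Insert 3: 3 bumps 4 from row 1; 4 bumps 5 from row 2; 5 starts row 3. P = [[1, 2, 3], [4], [5]], Q = [[1, 2, 3], [4], [5]].

So P = [[1, 2, 3], [4], [5]], Q = [[1, 2, 3], [4], [5]].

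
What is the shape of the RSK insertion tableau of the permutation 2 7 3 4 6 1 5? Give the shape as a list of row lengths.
Row-insert each entry into an empty tableau.

After inserting 2: P = [[2]].
After inserting 7: P = [[2, 7]].
After inserting 3: P = [[2, 3], [7]].
After inserting 4: P = [[2, 3, 4], [7]].
After inserting 6: P = [[2, 3, 4, 6], [7]].
After inserting 1: P = [[1, 3, 4, 6], [2], [7]].
After inserting 5: P = [[1, 3, 4, 5], [2, 6], [7]].

The final insertion tableau P = [[1, 3, 4, 5], [2, 6], [7]] has shape [4, 2, 1].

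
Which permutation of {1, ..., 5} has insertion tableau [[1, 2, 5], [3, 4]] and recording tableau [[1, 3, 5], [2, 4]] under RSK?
Reverse the RSK construction: for i from n down to 1, find the cell of Q containing i, remove the entry at that cell from P, and reverse-bump it up through P; the value ejected from row 1 is w(i).

Step i=5: Q has 5 at row 1, column 3; remove that cell from P, ejecting 5. So w(5) = 5. P is now [[1, 2], [3, 4]].
Step i=4: Q has 4 at row 2, column 2; remove 4 from row 2 of P and reverse-bump: 4 enters row 1 and ejects 2. So w(4) = 2. P is now [[1, 4], [3]].
Step i=3: Q has 3 at row 1, column 2; remove that cell from P, ejecting 4. So w(3) = 4. P is now [[1], [3]].
Step i=2: Q has 2 at row 2, column 1; remove 3 from row 2 of P and reverse-bump: 3 enters row 1 and ejects 1. So w(2) = 1. P is now [[3]].
Step i=1: Q has 1 at row 1, column 1; remove that cell from P, ejecting 3. So w(1) = 3. P is now [].

So w = 3 1 4 2 5.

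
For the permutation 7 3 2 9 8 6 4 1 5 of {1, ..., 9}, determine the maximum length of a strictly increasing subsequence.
3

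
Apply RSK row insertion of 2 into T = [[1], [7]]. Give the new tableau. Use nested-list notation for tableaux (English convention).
[[1, 2], [7]]

2 is larger than every entry of row 1, so it is appended to row 1. The new tableau is [[1, 2], [7]].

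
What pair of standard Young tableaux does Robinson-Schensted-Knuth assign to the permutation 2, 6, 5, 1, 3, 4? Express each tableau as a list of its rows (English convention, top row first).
P = [[1, 3, 4], [2, 5], [6]], Q = [[1, 2, 6], [3, 5], [4]]

Insert each entry of the permutation into P by Schensted row insertion, recording in Q the position of each new cell.

After inserting 2: P = [[2]].
After inserting 6: P = [[2, 6]].
After inserting 5: P = [[2, 5], [6]].
After inserting 1: P = [[1, 5], [2], [6]].
After inserting 3: P = [[1, 3], [2, 5], [6]].
After inserting 4: P = [[1, 3, 4], [2, 5], [6]].

So P = [[1, 3, 4], [2, 5], [6]], Q = [[1, 2, 6], [3, 5], [4]].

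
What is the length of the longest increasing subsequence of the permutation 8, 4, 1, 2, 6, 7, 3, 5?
4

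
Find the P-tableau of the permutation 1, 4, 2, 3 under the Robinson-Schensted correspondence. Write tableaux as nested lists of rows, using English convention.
Insert 1: appended to row 1. P = [[1]].
Insert 4: appended to row 1. P = [[1, 4]].
Insert 2: 2 bumps 4 from row 1; 4 starts row 2. P = [[1, 2], [4]].
Insert 3: appended to row 1. P = [[1, 2, 3], [4]].

So P = [[1, 2, 3], [4]].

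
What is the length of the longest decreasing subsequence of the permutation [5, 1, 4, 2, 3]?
3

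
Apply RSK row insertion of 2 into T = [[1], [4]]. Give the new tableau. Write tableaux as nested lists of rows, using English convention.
2 is larger than every entry of row 1, so it is appended to row 1. The new tableau is [[1, 2], [4]].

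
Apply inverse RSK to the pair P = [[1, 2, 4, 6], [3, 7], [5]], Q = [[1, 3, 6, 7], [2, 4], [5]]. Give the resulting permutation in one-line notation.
5 1 7 3 2 4 6

Reverse the RSK construction: for i from n down to 1, find the cell of Q containing i, remove the entry at that cell from P, and reverse-bump it up through P; the value ejected from row 1 is w(i).

Step i=7: Q has 7 at row 1, column 4; remove that cell from P, ejecting 6. So w(7) = 6. P is now [[1, 2, 4], [3, 7], [5]].
Step i=6: Q has 6 at row 1, column 3; remove that cell from P, ejecting 4. So w(6) = 4. P is now [[1, 2], [3, 7], [5]].
Step i=5: Q has 5 at row 3, column 1; remove 5 from row 3 of P and reverse-bump: 5 enters row 2 and ejects 3; 3 enters row 1 and ejects 2. So w(5) = 2. P is now [[1, 3], [5, 7]].
Step i=4: Q has 4 at row 2, column 2; remove 7 from row 2 of P and reverse-bump: 7 enters row 1 and ejects 3. So w(4) = 3. P is now [[1, 7], [5]].
Step i=3: Q has 3 at row 1, column 2; remove that cell from P, ejecting 7. So w(3) = 7. P is now [[1], [5]].
Step i=2: Q has 2 at row 2, column 1; remove 5 from row 2 of P and reverse-bump: 5 enters row 1 and ejects 1. So w(2) = 1. P is now [[5]].
Step i=1: Q has 1 at row 1, column 1; remove that cell from P, ejecting 5. So w(1) = 5. P is now [].

So w = 5 1 7 3 2 4 6.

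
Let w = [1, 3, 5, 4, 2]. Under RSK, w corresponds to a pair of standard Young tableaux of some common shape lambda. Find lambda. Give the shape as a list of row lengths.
[3, 1, 1]

RSK row insertion gives P = [[1, 2, 4], [3], [5]], which has shape [3, 1, 1].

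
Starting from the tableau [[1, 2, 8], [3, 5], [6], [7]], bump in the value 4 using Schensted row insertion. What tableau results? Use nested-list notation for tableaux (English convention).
[[1, 2, 4], [3, 5, 8], [6], [7]]

In row 1, 4 replaces 8 (the leftmost entry greater than 4); 8 is bumped to row 2. 8 is appended to row 2. The new tableau is [[1, 2, 4], [3, 5, 8], [6], [7]].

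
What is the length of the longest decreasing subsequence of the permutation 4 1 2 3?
2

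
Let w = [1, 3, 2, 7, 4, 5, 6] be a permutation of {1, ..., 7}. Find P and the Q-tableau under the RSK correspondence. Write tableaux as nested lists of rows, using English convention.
Insert each entry of the permutation into P by Schensted row insertion, recording in Q the position of each new cell.

Insert 1: appended to row 1. P = [[1]].
Insert 3: appended to row 1. P = [[1, 3]].
Insert 2: 2 bumps 3 from row 1; 3 starts row 2. P = [[1, 2], [3]].
Insert 7: appended to row 1. P = [[1, 2, 7], [3]].
Insert 4: 4 bumps 7 from row 1; 7 appends to row 2. P = [[1, 2, 4], [3, 7]].
Insert 5: appended to row 1. P = [[1, 2, 4, 5], [3, 7]].
Insert 6: appended to row 1. P = [[1, 2, 4, 5, 6], [3, 7]].

So P = [[1, 2, 4, 5, 6], [3, 7]], Q = [[1, 2, 4, 6, 7], [3, 5]].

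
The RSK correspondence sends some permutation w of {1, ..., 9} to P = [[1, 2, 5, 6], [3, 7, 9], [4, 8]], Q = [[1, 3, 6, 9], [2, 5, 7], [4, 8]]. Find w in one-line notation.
Reverse the RSK construction: for i from n down to 1, find the cell of Q containing i, remove the entry at that cell from P, and reverse-bump it up through P; the value ejected from row 1 is w(i).

Step i=9: Q has 9 at row 1, column 4; remove that cell from P, ejecting 6. So w(9) = 6. P is now [[1, 2, 5], [3, 7, 9], [4, 8]].
Step i=8: Q has 8 at row 3, column 2; remove 8 from row 3 of P and reverse-bump: 8 enters row 2 and ejects 7; 7 enters row 1 and ejects 5. So w(8) = 5. P is now [[1, 2, 7], [3, 8, 9], [4]].
Step i=7: Q has 7 at row 2, column 3; remove 9 from row 2 of P and reverse-bump: 9 enters row 1 and ejects 7. So w(7) = 7. P is now [[1, 2, 9], [3, 8], [4]].
Step i=6: Q has 6 at row 1, column 3; remove that cell from P, ejecting 9. So w(6) = 9. P is now [[1, 2], [3, 8], [4]].
Step i=5: Q has 5 at row 2, column 2; remove 8 from row 2 of P and reverse-bump: 8 enters row 1 and ejects 2. So w(5) = 2. P is now [[1, 8], [3], [4]].
Step i=4: Q has 4 at row 3, column 1; remove 4 from row 3 of P and reverse-bump: 4 enters row 2 and ejects 3; 3 enters row 1 and ejects 1. So w(4) = 1. P is now [[3, 8], [4]].
Step i=3: Q has 3 at row 1, column 2; remove that cell from P, ejecting 8. So w(3) = 8. P is now [[3], [4]].
Step i=2: Q has 2 at row 2, column 1; remove 4 from row 2 of P and reverse-bump: 4 enters row 1 and ejects 3. So w(2) = 3. P is now [[4]].
Step i=1: Q has 1 at row 1, column 1; remove that cell from P, ejecting 4. So w(1) = 4. P is now [].

So w = 4 3 8 1 2 9 7 5 6.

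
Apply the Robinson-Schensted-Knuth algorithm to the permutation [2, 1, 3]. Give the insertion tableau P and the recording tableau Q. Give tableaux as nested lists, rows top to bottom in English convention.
Insert each entry of the permutation into P by Schensted row insertion, recording in Q the position of each new cell.

Insert 2: appended to row 1. P = [[2]].
Insert 1: 1 bumps 2 from row 1; 2 starts row 2. P = [[1], [2]].
Insert 3: appended to row 1. P = [[1, 3], [2]].

So P = [[1, 3], [2]], Q = [[1, 3], [2]].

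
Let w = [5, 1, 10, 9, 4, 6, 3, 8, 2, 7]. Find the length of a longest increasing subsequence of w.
4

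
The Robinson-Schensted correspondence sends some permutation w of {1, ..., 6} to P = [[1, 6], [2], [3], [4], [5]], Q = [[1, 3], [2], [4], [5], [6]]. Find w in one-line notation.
5 4 6 3 2 1

Reverse the RSK construction: for i from n down to 1, find the cell of Q containing i, remove the entry at that cell from P, and reverse-bump it up through P; the value ejected from row 1 is w(i).

Step i=6: Q has 6 at row 5, column 1; remove 5 from row 5 of P and reverse-bump: 5 enters row 4 and ejects 4; 4 enters row 3 and ejects 3; 3 enters row 2 and ejects 2; 2 enters row 1 and ejects 1. So w(6) = 1. P is now [[2, 6], [3], [4], [5]].
Step i=5: Q has 5 at row 4, column 1; remove 5 from row 4 of P and reverse-bump: 5 enters row 3 and ejects 4; 4 enters row 2 and ejects 3; 3 enters row 1 and ejects 2. So w(5) = 2. P is now [[3, 6], [4], [5]].
Step i=4: Q has 4 at row 3, column 1; remove 5 from row 3 of P and reverse-bump: 5 enters row 2 and ejects 4; 4 enters row 1 and ejects 3. So w(4) = 3. P is now [[4, 6], [5]].
Step i=3: Q has 3 at row 1, column 2; remove that cell from P, ejecting 6. So w(3) = 6. P is now [[4], [5]].
Step i=2: Q has 2 at row 2, column 1; remove 5 from row 2 of P and reverse-bump: 5 enters row 1 and ejects 4. So w(2) = 4. P is now [[5]].
Step i=1: Q has 1 at row 1, column 1; remove that cell from P, ejecting 5. So w(1) = 5. P is now [].

So w = 5 4 6 3 2 1.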